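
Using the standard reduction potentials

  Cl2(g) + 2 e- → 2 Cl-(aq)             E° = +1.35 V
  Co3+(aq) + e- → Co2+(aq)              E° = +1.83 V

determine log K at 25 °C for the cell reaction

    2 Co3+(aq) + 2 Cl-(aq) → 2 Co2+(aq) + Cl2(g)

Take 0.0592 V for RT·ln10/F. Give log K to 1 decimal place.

log K = 16.2

The Co³⁺/Co²⁺ couple is reduced (cathode); E°cell = +1.83 − (+1.35) = +0.48 V with n = 2.
At equilibrium E = 0, so log K = nE°cell / 0.0592 = (2)(+0.48) / 0.0592 = 16.2.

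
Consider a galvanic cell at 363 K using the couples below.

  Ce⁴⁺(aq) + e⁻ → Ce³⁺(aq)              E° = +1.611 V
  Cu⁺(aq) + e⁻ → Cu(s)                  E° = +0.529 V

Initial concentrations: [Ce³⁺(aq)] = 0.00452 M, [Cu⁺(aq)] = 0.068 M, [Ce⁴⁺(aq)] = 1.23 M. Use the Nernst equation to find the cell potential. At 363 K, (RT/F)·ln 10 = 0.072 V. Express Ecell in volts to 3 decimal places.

Since E°(Ce⁴⁺/Ce³⁺) > E°(Cu⁺/Cu), Ce⁴⁺/Ce³⁺ serves as the cathode.
E°cell = E°cat − E°an = +1.611 − (+0.529) = +1.082 V; n = 1.
For the overall reaction Ce⁴⁺(aq) + Cu(s) → Ce³⁺(aq) + Cu⁺(aq), Q = ([Ce³⁺(aq)]·[Cu⁺(aq)]) / [Ce⁴⁺(aq)] = 0.00025, giving log Q = −3.602.
E = E° − (0.072/n)·log Q = +1.082 − (0.072/1)(−3.602) = +1.341 V.

+1.341 V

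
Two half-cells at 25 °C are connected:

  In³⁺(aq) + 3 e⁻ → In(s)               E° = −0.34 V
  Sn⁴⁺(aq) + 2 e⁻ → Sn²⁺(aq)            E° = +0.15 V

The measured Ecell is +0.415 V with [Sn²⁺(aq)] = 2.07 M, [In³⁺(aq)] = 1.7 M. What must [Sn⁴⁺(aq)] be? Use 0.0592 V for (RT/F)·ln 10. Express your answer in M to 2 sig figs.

0.0086 M

The Sn⁴⁺/Sn²⁺ couple has the larger reduction potential, so it is the cathode: E°cell = +0.15 − (−0.34) = +0.49 V and n = 6.
Since E = E° − (0.0592/n)·log Q, log Q = n(E° − E)/0.0592 = 7.601.
Balancing electrons gives 3 Sn⁴⁺(aq) + 2 In(s) → 3 Sn²⁺(aq) + 2 In³⁺(aq); thus Q = ([Sn²⁺(aq)]^3·[In³⁺(aq)]^2) / [Sn⁴⁺(aq)]^3.
Isolating [Sn⁴⁺(aq)] in Q = 10^{7.601} yields log [Sn⁴⁺(aq)] = −2.064, i.e. 0.0086 M.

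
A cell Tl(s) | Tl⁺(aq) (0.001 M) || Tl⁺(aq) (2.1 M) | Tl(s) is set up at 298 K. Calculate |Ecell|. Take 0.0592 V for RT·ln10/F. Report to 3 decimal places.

For a concentration cell E°cell = 0, since both electrodes use the same couple.
The compartment with the higher Tl⁺(aq) concentration (2.1 M) acts as the cathode; ions are reduced there and produced at the dilute (0.001 M) anode.
With n = 1, Ecell = −(0.0592/1)·log([dilute]/[conc]) = −(0.0592/1)·log(0.001/2.1) = +0.197 V.

0.197 V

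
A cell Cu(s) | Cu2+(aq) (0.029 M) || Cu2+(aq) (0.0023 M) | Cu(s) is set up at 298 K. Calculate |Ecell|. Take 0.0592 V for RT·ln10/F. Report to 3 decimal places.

For a concentration cell E°cell = 0, since both electrodes use the same couple.
The compartment with the higher Cu2+(aq) concentration (0.029 M) acts as the cathode; ions are reduced there and produced at the dilute (0.0023 M) anode.
With n = 2, Ecell = −(0.0592/2)·log([dilute]/[conc]) = −(0.0592/2)·log(0.0023/0.029) = +0.033 V.

0.033 V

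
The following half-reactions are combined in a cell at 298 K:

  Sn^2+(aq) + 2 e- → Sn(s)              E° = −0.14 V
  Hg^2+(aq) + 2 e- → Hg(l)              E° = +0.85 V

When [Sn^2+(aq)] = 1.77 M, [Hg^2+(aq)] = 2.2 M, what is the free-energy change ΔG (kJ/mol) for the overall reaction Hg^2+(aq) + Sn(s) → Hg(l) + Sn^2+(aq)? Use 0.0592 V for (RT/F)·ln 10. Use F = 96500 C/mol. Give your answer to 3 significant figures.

−192 kJ/mol

With Hg²⁺/Hg reduced at the cathode, E°cell = +0.85 − (−0.14) = +0.99 V and n = 2.
The reaction quotient is [Sn^2+(aq)] / [Hg^2+(aq)] = 0.805; by Nernst, E = +0.99 − (0.0592/2)(−0.094) = +0.9928 V.
Then ΔG = −nFE = −2 × 96500 × +0.9928 J/mol = −192 kJ/mol.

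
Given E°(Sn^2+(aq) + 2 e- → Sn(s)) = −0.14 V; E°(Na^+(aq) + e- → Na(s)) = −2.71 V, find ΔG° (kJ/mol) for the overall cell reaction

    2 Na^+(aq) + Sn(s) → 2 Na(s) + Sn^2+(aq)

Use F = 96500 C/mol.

In the reaction as written Na^+(aq) is reduced, so the Na⁺/Na couple is the cathode and Sn²⁺/Sn is the anode.
E°cell = −2.71 − (−0.14) = −2.57 V; balancing electrons gives n = 2.
ΔG° = −nFE°cell = −(2)(96500)(−2.57) J/mol = +496 kJ/mol.

+496 kJ/mol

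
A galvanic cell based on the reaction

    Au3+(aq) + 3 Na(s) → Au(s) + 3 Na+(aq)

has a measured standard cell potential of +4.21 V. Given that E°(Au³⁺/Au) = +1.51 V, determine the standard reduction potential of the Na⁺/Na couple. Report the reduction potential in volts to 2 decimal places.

In the reaction as written the Au³⁺/Au couple is reduced (cathode) and Na⁺/Na is oxidized (anode), so E°cell = E°(Au³⁺/Au) − E°(Na⁺/Na).
E°(Na⁺/Na) = E°(cathode) − E°cell = +1.51 − (+4.21) = −2.70 V.

−2.70 V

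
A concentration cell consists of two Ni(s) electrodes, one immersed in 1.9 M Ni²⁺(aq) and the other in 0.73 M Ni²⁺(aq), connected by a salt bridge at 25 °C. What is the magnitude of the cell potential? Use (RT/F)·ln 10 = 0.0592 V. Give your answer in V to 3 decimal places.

For a concentration cell E°cell = 0, since both electrodes use the same couple.
The compartment with the higher Ni²⁺(aq) concentration (1.9 M) acts as the cathode; ions are reduced there and produced at the dilute (0.73 M) anode.
With n = 2, Ecell = −(0.0592/2)·log([dilute]/[conc]) = −(0.0592/2)·log(0.73/1.9) = +0.012 V.

0.012 V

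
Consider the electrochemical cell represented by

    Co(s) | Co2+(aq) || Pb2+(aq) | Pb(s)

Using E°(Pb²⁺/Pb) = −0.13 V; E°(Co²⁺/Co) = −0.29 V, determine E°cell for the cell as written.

+0.16 V

By convention the left-hand electrode in cell notation is the anode (oxidation) and the right-hand electrode is the cathode (reduction).
E°cell = E°(right) − E°(left) = −0.13 − (−0.29) = +0.16 V.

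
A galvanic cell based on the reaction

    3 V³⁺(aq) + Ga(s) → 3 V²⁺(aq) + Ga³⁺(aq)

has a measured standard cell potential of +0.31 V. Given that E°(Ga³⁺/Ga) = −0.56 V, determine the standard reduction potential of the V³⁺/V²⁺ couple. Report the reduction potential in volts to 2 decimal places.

−0.25 V

In the reaction as written the V³⁺/V²⁺ couple is reduced (cathode) and Ga³⁺/Ga is oxidized (anode), so E°cell = E°(V³⁺/V²⁺) − E°(Ga³⁺/Ga).
E°(V³⁺/V²⁺) = E°cell + E°(anode) = +0.31 + (−0.56) = −0.25 V.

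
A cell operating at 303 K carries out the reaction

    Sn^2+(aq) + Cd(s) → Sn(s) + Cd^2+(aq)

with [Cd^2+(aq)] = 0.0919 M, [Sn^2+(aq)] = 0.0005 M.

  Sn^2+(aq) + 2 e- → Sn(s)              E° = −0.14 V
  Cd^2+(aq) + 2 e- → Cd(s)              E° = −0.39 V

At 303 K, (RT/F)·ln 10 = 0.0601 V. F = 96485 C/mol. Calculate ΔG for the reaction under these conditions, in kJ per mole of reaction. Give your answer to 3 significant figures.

With Sn²⁺/Sn reduced at the cathode, E°cell = −0.14 − (−0.39) = +0.25 V and n = 2.
The reaction quotient is [Cd^2+(aq)] / [Sn^2+(aq)] = 184; by Nernst, E = +0.25 − (0.0601/2)(2.264) = +0.1820 V.
ΔG = −nFE = −(2)(96485)(+0.1820) J/mol = −35.1 kJ/mol.

−35.1 kJ/mol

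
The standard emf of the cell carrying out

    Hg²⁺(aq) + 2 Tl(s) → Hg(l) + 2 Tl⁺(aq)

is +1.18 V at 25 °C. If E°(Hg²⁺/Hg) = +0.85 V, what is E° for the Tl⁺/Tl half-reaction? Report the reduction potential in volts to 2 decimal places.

−0.33 V

In the reaction as written the Hg²⁺/Hg couple is reduced (cathode) and Tl⁺/Tl is oxidized (anode), so E°cell = E°(Hg²⁺/Hg) − E°(Tl⁺/Tl).
E°(Tl⁺/Tl) = E°(cathode) − E°cell = +0.85 − (+1.18) = −0.33 V.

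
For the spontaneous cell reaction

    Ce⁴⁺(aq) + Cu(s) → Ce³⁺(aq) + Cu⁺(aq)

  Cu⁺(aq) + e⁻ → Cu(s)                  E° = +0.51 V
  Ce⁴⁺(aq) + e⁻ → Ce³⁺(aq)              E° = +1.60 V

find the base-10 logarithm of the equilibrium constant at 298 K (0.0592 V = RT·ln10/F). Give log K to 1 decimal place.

The Ce⁴⁺/Ce³⁺ couple is reduced (cathode); E°cell = +1.60 − (+0.51) = +1.09 V with n = 1.
At equilibrium E = 0, so log K = nE°cell / 0.0592 = (1)(+1.09) / 0.0592 = 18.4.

log K = 18.4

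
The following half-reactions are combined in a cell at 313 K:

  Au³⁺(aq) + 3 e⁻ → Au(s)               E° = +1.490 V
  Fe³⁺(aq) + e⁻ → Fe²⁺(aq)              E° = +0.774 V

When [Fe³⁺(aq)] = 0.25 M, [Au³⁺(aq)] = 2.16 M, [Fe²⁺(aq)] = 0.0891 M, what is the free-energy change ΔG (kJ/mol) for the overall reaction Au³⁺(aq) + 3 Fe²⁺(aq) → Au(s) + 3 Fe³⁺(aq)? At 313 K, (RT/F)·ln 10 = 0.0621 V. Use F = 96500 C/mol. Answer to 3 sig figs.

E°cell = +1.490 − (+0.774) = +0.716 V; the balanced reaction transfers n = 3 electrons.
Q = [Fe³⁺(aq)]^3 / ([Au³⁺(aq)]·[Fe²⁺(aq)]^3) = 10.2, so log Q = 1.010 and E = +0.716 − (0.0621/3)(1.010) = +0.6951 V.
ΔG = −nFE = −(3)(96500)(+0.6951) J/mol = −201 kJ/mol.

−201 kJ/mol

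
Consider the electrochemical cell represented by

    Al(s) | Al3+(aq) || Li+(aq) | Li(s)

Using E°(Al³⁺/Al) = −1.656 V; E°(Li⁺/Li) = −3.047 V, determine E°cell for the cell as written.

By convention the left-hand electrode in cell notation is the anode (oxidation) and the right-hand electrode is the cathode (reduction).
E°cell = E°(right) − E°(left) = −3.047 − (−1.656) = −1.391 V.
The negative sign shows that, as written, the cell would require an external voltage to drive the reaction.

−1.391 V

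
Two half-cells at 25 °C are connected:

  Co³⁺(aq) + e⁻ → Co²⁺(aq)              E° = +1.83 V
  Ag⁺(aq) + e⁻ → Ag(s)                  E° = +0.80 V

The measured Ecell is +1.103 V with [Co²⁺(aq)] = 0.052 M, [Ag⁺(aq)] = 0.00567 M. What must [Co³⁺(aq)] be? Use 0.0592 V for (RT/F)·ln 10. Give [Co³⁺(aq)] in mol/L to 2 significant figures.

Co³⁺/Co²⁺ is the cathode (higher E°); E°cell = +1.83 − (+0.80) = +1.03 V with n = 1.
Since E = E° − (0.0592/n)·log Q, log Q = n(E° − E)/0.0592 = −1.233.
Balancing electrons gives Co³⁺(aq) + Ag(s) → Co²⁺(aq) + Ag⁺(aq); thus Q = ([Co²⁺(aq)]·[Ag⁺(aq)]) / [Co³⁺(aq)].
Solving for the unknown gives log [Co³⁺(aq)] = −2.297, so [Co³⁺(aq)] ≈ 0.0050 M.

0.0050 M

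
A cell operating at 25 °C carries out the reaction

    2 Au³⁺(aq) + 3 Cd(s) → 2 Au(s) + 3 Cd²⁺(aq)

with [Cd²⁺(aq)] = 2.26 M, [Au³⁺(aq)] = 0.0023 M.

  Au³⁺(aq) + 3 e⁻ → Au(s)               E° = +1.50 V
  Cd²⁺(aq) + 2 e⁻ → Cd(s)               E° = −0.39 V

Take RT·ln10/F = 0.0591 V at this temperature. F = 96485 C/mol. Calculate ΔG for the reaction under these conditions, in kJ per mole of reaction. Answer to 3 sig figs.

E°cell = +1.50 − (−0.39) = +1.89 V; the balanced reaction transfers n = 6 electrons.
The reaction quotient is [Cd²⁺(aq)]^3 / [Au³⁺(aq)]^2 = 2.18×10^6; by Nernst, E = +1.89 − (0.0591/6)(6.339) = +1.8276 V.
Then ΔG = −nFE = −6 × 96485 × +1.8276 J/mol = −1060 kJ/mol.

−1060 kJ/mol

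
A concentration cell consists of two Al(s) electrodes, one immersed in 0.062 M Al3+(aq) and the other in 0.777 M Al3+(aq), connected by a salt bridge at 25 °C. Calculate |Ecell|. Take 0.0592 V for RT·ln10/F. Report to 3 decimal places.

0.022 V

For a concentration cell E°cell = 0, since both electrodes use the same couple.
The compartment with the higher Al3+(aq) concentration (0.777 M) acts as the cathode; ions are reduced there and produced at the dilute (0.062 M) anode.
With n = 3, Ecell = −(0.0592/3)·log([dilute]/[conc]) = −(0.0592/3)·log(0.062/0.777) = +0.022 V.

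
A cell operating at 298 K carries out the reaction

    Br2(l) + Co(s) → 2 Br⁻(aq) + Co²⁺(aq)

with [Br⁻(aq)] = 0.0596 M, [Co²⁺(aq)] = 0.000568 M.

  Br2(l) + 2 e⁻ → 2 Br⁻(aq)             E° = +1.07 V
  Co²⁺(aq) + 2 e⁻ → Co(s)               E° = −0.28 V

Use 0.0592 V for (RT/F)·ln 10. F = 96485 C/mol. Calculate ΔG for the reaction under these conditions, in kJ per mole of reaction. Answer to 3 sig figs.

−293 kJ/mol

E°cell = +1.07 − (−0.28) = +1.35 V; the balanced reaction transfers n = 2 electrons.
The reaction quotient is [Br⁻(aq)]^2·[Co²⁺(aq)] = 2.02×10^−6; by Nernst, E = +1.35 − (0.0592/2)(−5.695) = +1.5186 V.
Then ΔG = −nFE = −2 × 96485 × +1.5186 J/mol = −293 kJ/mol.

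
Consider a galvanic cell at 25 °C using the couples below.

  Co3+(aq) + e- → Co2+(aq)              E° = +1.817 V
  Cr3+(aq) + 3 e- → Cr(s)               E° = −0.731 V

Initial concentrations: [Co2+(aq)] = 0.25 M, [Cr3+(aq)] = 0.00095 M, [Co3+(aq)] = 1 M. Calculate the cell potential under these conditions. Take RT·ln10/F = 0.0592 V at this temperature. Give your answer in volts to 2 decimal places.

Since E°(Co³⁺/Co²⁺) > E°(Cr³⁺/Cr), Co³⁺/Co²⁺ serves as the cathode.
E°cell = E°cat − E°an = +1.817 − (−0.731) = +2.548 V; n = 3.
Balancing gives 3 Co3+(aq) + Cr(s) → 3 Co2+(aq) + Cr3+(aq); hence Q = ([Co2+(aq)]^3·[Cr3+(aq)]) / [Co3+(aq)]^3 = 1.48×10^−5 (log Q = −4.828).
By the Nernst equation, E = +2.548 − (0.0592/3)·(−4.828) = +2.64 V.

+2.64 V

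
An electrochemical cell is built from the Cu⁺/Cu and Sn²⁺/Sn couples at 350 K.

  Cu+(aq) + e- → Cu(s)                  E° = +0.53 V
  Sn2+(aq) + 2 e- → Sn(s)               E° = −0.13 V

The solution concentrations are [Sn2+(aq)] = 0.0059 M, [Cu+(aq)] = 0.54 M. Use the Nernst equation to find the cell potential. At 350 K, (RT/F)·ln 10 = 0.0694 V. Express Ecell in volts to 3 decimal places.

Cu⁺/Cu is reduced (cathode, E° = +0.53 V) and Sn²⁺/Sn is oxidized (anode).
E°cell = E°cat − E°an = +0.53 − (−0.13) = +0.66 V; n = 2.
For the overall reaction 2 Cu+(aq) + Sn(s) → 2 Cu(s) + Sn2+(aq), Q = [Sn2+(aq)] / [Cu+(aq)]^2 = 0.0202, giving log Q = −1.694.
E = E° − (0.0694/n)·log Q = +0.66 − (0.0694/2)(−1.694) = +0.719 V.

+0.719 V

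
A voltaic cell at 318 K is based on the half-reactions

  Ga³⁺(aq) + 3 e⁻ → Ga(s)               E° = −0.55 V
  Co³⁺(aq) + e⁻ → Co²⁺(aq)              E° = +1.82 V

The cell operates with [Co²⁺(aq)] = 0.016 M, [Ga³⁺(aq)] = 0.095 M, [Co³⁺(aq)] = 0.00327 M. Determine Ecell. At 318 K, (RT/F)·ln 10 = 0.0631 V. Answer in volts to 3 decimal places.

Co³⁺/Co²⁺ is reduced (cathode, E° = +1.82 V) and Ga³⁺/Ga is oxidized (anode).
The standard potential is +1.82 − (−0.55) = +2.37 V and the balanced reaction transfers n = 3 electrons.
For the overall reaction 3 Co³⁺(aq) + Ga(s) → 3 Co²⁺(aq) + Ga³⁺(aq), Q = ([Co²⁺(aq)]^3·[Ga³⁺(aq)]) / [Co³⁺(aq)]^3 = 11.1, giving log Q = 1.046.
By the Nernst equation, E = +2.37 − (0.0631/3)·(1.046) = +2.348 V.

+2.348 V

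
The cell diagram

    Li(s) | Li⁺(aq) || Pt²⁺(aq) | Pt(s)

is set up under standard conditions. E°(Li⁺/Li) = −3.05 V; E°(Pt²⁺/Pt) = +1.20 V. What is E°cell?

+4.25 V

By convention the left-hand electrode in cell notation is the anode (oxidation) and the right-hand electrode is the cathode (reduction).
E°cell = E°(right) − E°(left) = +1.20 − (−3.05) = +4.25 V.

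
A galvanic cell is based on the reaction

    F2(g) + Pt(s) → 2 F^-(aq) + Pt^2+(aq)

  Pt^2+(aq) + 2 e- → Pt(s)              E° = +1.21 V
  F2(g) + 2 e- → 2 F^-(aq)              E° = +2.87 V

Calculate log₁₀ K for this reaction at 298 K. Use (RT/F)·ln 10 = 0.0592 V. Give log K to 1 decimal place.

log K = 56.1

The F₂/F⁻ couple is reduced (cathode); E°cell = +2.87 − (+1.21) = +1.66 V with n = 2.
At equilibrium E = 0, so log K = nE°cell / 0.0592 = (2)(+1.66) / 0.0592 = 56.1.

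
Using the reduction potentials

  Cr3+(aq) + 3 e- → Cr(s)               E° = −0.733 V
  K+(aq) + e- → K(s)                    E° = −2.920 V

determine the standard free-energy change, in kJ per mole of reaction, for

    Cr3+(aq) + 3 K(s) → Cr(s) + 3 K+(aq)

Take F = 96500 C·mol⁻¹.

−633 kJ/mol

In the reaction as written Cr3+(aq) is reduced, so the Cr³⁺/Cr couple is the cathode and K⁺/K is the anode.
E°cell = −0.733 − (−2.920) = +2.187 V; balancing electrons gives n = 3.
ΔG° = −nFE°cell = −(3)(96500)(+2.187) J/mol = −633 kJ/mol.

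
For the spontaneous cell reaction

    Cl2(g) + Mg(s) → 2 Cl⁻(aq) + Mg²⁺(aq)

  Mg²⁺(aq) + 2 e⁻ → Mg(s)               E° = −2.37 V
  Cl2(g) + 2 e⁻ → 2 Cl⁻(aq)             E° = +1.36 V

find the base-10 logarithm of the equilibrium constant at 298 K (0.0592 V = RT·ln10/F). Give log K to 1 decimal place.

The Cl₂/Cl⁻ couple is reduced (cathode); E°cell = +1.36 − (−2.37) = +3.73 V with n = 2.
At equilibrium E = 0, so log K = nE°cell / 0.0592 = (2)(+3.73) / 0.0592 = 126.0.

log K = 126.0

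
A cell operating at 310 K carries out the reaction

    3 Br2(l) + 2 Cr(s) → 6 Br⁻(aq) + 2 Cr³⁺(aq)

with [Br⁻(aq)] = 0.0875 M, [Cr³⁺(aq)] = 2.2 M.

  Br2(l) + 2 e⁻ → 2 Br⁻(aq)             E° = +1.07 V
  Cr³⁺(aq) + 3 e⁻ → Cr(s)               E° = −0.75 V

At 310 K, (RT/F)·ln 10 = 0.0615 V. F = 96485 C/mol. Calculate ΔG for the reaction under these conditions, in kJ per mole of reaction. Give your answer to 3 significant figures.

−1090 kJ/mol

With Br₂/Br⁻ reduced at the cathode, E°cell = +1.07 − (−0.75) = +1.82 V and n = 6.
Here Q = [Br⁻(aq)]^6·[Cr³⁺(aq)]^2 = 2.17×10^−6 (log Q = −5.663), giving E = +1.82 − (0.0615/6)·(−5.663) = +1.8780 V.
Finally ΔG = −nFE = −(6)(96485 C/mol)(+1.8780 V) = −1090 kJ/mol.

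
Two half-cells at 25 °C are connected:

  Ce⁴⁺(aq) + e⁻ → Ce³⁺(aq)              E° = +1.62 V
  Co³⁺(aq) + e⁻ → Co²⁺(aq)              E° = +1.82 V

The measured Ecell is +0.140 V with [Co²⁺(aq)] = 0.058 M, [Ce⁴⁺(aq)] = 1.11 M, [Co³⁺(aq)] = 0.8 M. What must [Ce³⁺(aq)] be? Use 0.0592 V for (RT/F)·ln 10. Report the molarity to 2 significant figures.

The Co³⁺/Co²⁺ couple has the larger reduction potential, so it is the cathode: E°cell = +1.82 − (+1.62) = +0.20 V and n = 1.
Since E = E° − (0.0592/n)·log Q, log Q = n(E° − E)/0.0592 = 1.014.
Balancing electrons gives Co³⁺(aq) + Ce³⁺(aq) → Co²⁺(aq) + Ce⁴⁺(aq); thus Q = ([Co²⁺(aq)]·[Ce⁴⁺(aq)]) / ([Co³⁺(aq)]·[Ce³⁺(aq)]).
Substituting the known concentrations and solving, log [Ce³⁺(aq)] = −2.108 and [Ce³⁺(aq)] = 0.0078 M.

0.0078 M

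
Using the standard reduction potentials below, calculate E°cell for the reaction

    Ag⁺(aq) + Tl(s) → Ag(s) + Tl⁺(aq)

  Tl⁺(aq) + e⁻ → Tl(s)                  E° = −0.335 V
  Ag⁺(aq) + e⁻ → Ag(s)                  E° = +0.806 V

Ag⁺(aq) gains electrons, so the Ag⁺/Ag couple is the cathode; the Tl⁺/Tl couple is the anode.
E°cell = E°(cathode) − E°(anode) = +0.806 − (−0.335) = +1.141 V.
The positive value indicates the reaction is spontaneous as written.

+1.141 V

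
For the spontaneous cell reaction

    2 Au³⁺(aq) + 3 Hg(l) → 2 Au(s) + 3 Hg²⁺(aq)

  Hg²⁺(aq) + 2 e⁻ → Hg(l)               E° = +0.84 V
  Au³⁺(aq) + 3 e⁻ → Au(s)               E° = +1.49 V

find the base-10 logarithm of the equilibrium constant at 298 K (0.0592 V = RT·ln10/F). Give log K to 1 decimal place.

log K = 65.9

The Au³⁺/Au couple is reduced (cathode); E°cell = +1.49 − (+0.84) = +0.65 V with n = 6.
At equilibrium E = 0, so log K = nE°cell / 0.0592 = (6)(+0.65) / 0.0592 = 65.9.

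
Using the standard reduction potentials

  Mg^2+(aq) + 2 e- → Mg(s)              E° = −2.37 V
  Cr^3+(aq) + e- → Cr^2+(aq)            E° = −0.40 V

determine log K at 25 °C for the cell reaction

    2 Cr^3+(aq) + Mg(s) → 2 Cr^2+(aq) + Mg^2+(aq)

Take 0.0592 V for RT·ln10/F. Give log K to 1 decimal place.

The Cr³⁺/Cr²⁺ couple is reduced (cathode); E°cell = −0.40 − (−2.37) = +1.97 V with n = 2.
At equilibrium E = 0, so log K = nE°cell / 0.0592 = (2)(+1.97) / 0.0592 = 66.6.

log K = 66.6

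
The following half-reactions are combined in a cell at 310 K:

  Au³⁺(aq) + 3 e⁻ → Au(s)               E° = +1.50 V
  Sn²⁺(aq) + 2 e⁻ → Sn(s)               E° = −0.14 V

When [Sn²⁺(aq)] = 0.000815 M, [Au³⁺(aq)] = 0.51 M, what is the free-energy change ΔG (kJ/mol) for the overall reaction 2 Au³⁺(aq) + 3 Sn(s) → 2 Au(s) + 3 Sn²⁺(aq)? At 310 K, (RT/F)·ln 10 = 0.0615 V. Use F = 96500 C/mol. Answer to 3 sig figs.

−1000 kJ/mol

With Au³⁺/Au reduced at the cathode, E°cell = +1.50 − (−0.14) = +1.64 V and n = 6.
Here Q = [Sn²⁺(aq)]^3 / [Au³⁺(aq)]^2 = 2.08×10^−9 (log Q = −8.682), giving E = +1.64 − (0.0615/6)·(−8.682) = +1.7290 V.
Then ΔG = −nFE = −6 × 96500 × +1.7290 J/mol = −1000 kJ/mol.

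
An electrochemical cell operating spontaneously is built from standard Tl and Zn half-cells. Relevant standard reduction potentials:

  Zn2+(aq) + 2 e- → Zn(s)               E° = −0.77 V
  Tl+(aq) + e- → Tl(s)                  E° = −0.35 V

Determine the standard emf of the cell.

Of the two couples in this cell, the one with the more positive reduction potential is reduced at the cathode: here that is Tl⁺/Tl (−0.35 V); Zn²⁺/Zn (−0.77 V) is the anode.
E°cell = E°(cathode) − E°(anode) = −0.35 − (−0.77) = +0.42 V.

+0.42 V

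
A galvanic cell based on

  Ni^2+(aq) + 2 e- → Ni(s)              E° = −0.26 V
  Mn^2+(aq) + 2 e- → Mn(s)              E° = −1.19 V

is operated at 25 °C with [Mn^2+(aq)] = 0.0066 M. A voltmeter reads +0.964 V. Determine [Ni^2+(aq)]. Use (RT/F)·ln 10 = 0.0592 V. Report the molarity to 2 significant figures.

The Ni²⁺/Ni couple has the larger reduction potential, so it is the cathode: E°cell = −0.26 − (−1.19) = +0.93 V and n = 2.
From the Nernst equation, log Q = n(E° − E)/0.0592 = 2·(+0.93 − (+0.964))/0.0592 = −1.149.
The balanced reaction is Ni^2+(aq) + Mn(s) → Ni(s) + Mn^2+(aq), so Q = [Mn^2+(aq)] / [Ni^2+(aq)].
Substituting the known concentrations and solving, log [Ni^2+(aq)] = −1.031 and [Ni^2+(aq)] = 0.093 M.

0.093 M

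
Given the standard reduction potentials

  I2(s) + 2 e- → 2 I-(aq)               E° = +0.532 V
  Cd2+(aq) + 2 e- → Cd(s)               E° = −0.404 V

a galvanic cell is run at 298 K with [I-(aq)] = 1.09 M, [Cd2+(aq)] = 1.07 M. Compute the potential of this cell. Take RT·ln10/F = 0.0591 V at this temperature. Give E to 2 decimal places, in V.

+0.93 V

I₂/I⁻ is reduced (cathode, E° = +0.532 V) and Cd²⁺/Cd is oxidized (anode).
E°cell = E°cat − E°an = +0.532 − (−0.404) = +0.936 V; n = 2.
Balancing gives I2(s) + Cd(s) → 2 I-(aq) + Cd2+(aq); hence Q = [I-(aq)]^2·[Cd2+(aq)] = 1.27 (log Q = 0.104).
Applying E = E° − (RT ln10/nF)·log Q gives +0.936 − (0.0591/2)(0.104) = +0.93 V.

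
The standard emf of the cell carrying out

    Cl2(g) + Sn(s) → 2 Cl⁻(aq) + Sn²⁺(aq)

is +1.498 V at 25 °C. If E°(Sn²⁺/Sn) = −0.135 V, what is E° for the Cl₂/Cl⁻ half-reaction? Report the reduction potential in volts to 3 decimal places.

In the reaction as written the Cl₂/Cl⁻ couple is reduced (cathode) and Sn²⁺/Sn is oxidized (anode), so E°cell = E°(Cl₂/Cl⁻) − E°(Sn²⁺/Sn).
E°(Cl₂/Cl⁻) = E°cell + E°(anode) = +1.498 + (−0.135) = +1.363 V.

+1.363 V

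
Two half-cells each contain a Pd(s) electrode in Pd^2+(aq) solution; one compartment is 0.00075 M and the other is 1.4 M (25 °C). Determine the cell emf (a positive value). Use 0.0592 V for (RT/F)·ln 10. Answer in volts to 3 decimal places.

0.097 V

For a concentration cell E°cell = 0, since both electrodes use the same couple.
The compartment with the higher Pd^2+(aq) concentration (1.4 M) acts as the cathode; ions are reduced there and produced at the dilute (0.00075 M) anode.
With n = 2, Ecell = −(0.0592/2)·log([dilute]/[conc]) = −(0.0592/2)·log(0.00075/1.4) = +0.097 V.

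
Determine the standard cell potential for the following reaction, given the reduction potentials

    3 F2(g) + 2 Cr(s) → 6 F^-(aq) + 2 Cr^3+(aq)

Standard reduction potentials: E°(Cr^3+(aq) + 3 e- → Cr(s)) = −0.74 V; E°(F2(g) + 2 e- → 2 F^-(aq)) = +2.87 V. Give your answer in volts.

+3.61 V

In the reaction as written, F2(g) is reduced (cathode) and Cr^3+(aq) is produced by oxidation at the anode.
E°cell = E°(cathode) − E°(anode) = +2.87 − (−0.74) = +3.61 V.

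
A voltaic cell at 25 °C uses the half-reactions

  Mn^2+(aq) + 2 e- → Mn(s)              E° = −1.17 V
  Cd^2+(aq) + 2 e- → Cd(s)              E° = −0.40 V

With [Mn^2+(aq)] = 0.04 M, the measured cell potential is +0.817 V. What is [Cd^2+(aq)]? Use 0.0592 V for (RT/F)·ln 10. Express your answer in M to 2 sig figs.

The Cd²⁺/Cd couple has the larger reduction potential, so it is the cathode: E°cell = −0.40 − (−1.17) = +0.77 V and n = 2.
Since E = E° − (0.0592/n)·log Q, log Q = n(E° − E)/0.0592 = −1.588.
Balancing electrons gives Cd^2+(aq) + Mn(s) → Cd(s) + Mn^2+(aq); thus Q = [Mn^2+(aq)] / [Cd^2+(aq)].
Isolating [Cd^2+(aq)] in Q = 10^{−1.588} yields log [Cd^2+(aq)] = 0.190, i.e. 1.5 M.

1.5 M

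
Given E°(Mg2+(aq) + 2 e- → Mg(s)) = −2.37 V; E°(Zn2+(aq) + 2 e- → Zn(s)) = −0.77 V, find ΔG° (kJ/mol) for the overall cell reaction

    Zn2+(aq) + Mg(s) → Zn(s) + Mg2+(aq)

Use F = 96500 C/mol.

In the reaction as written Zn2+(aq) is reduced, so the Zn²⁺/Zn couple is the cathode and Mg²⁺/Mg is the anode.
E°cell = −0.77 − (−2.37) = +1.60 V; balancing electrons gives n = 2.
ΔG° = −nFE°cell = −(2)(96500)(+1.60) J/mol = −309 kJ/mol.

−309 kJ/mol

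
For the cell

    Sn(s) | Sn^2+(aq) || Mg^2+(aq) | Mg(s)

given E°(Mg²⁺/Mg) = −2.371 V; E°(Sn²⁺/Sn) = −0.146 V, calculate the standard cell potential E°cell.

By convention the left-hand electrode in cell notation is the anode (oxidation) and the right-hand electrode is the cathode (reduction).
E°cell = E°(right) − E°(left) = −2.371 − (−0.146) = −2.225 V.
The negative sign shows that, as written, the cell would require an external voltage to drive the reaction.

−2.225 V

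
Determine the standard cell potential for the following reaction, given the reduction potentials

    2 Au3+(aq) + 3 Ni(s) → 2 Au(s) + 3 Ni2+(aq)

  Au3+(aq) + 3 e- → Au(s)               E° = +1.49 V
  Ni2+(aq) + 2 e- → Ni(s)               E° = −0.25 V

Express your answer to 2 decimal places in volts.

+1.74 V

Au3+(aq) gains electrons, so the Au³⁺/Au couple is the cathode; the Ni²⁺/Ni couple is the anode.
E°cell = E°(cathode) − E°(anode) = +1.49 − (−0.25) = +1.74 V.
The positive value indicates the reaction is spontaneous as written.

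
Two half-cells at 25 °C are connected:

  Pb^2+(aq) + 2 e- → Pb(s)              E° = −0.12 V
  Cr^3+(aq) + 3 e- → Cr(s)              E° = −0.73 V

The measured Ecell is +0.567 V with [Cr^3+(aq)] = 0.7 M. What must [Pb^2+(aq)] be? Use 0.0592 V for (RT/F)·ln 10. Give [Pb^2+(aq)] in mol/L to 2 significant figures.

Pb²⁺/Pb is the cathode (higher E°); E°cell = −0.12 − (−0.73) = +0.61 V with n = 6.
Rearranging E = E° − (0.0592/n)·log Q gives log Q = 6(+0.61 − (+0.567))/0.0592 = 4.358.
The balanced reaction is 3 Pb^2+(aq) + 2 Cr(s) → 3 Pb(s) + 2 Cr^3+(aq), so Q = [Cr^3+(aq)]^2 / [Pb^2+(aq)]^3.
Isolating [Pb^2+(aq)] in Q = 10^{4.358} yields log [Pb^2+(aq)] = −1.556, i.e. 0.028 M.

0.028 M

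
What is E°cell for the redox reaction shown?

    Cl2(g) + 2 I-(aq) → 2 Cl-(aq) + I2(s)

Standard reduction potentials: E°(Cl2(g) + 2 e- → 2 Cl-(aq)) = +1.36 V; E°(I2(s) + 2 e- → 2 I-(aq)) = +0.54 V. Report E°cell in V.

+0.82 V

In the reaction as written, Cl2(g) is reduced (cathode) and I2(s) is produced by oxidation at the anode.
E°cell = E°(cathode) − E°(anode) = +1.36 − (+0.54) = +0.82 V.
The positive value indicates the reaction is spontaneous as written.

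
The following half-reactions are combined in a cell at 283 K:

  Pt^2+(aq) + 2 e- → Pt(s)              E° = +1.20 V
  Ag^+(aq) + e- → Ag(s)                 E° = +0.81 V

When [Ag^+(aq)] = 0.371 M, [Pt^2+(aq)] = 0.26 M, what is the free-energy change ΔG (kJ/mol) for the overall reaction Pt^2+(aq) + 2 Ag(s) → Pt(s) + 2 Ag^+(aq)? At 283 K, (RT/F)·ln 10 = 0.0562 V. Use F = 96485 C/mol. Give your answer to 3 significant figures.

With Pt²⁺/Pt reduced at the cathode, E°cell = +1.20 − (+0.81) = +0.39 V and n = 2.
Q = [Ag^+(aq)]^2 / [Pt^2+(aq)] = 0.529, so log Q = −0.276 and E = +0.39 − (0.0562/2)(−0.276) = +0.3978 V.
ΔG = −nFE = −(2)(96485)(+0.3978) J/mol = −76.8 kJ/mol.

−76.8 kJ/mol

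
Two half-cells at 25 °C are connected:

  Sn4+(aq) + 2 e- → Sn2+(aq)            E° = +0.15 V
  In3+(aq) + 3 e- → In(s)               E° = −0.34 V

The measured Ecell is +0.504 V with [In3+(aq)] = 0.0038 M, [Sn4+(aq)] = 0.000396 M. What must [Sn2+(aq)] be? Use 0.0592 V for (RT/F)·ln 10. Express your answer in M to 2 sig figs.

0.0055 M

The Sn⁴⁺/Sn²⁺ couple has the larger reduction potential, so it is the cathode: E°cell = +0.15 − (−0.34) = +0.49 V and n = 6.
From the Nernst equation, log Q = n(E° − E)/0.0592 = 6·(+0.49 − (+0.504))/0.0592 = −1.419.
The balanced reaction is 3 Sn4+(aq) + 2 In(s) → 3 Sn2+(aq) + 2 In3+(aq), so Q = ([Sn2+(aq)]^3·[In3+(aq)]^2) / [Sn4+(aq)]^3.
Isolating [Sn2+(aq)] in Q = 10^{−1.419} yields log [Sn2+(aq)] = −2.262, i.e. 0.0055 M.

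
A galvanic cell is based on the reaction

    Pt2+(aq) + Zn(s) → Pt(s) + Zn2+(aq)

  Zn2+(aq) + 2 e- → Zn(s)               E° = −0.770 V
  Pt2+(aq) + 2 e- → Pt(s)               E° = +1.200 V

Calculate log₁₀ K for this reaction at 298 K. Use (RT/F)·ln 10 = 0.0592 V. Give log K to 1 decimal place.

The Pt²⁺/Pt couple is reduced (cathode); E°cell = +1.200 − (−0.770) = +1.970 V with n = 2.
At equilibrium E = 0, so log K = nE°cell / 0.0592 = (2)(+1.970) / 0.0592 = 66.6.

log K = 66.6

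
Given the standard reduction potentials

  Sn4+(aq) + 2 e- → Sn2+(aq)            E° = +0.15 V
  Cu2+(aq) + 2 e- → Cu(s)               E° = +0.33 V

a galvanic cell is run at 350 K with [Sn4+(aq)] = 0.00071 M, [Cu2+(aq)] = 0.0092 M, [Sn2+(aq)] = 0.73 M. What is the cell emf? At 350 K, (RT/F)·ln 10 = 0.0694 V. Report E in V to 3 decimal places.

Since E°(Cu²⁺/Cu) > E°(Sn⁴⁺/Sn²⁺), Cu²⁺/Cu serves as the cathode.
E°cell = +0.33 − (+0.15) = +0.18 V, with n = 2 electrons transferred.
The balanced reaction is Cu2+(aq) + Sn2+(aq) → Cu(s) + Sn4+(aq), so Q = [Sn4+(aq)] / ([Cu2+(aq)]·[Sn2+(aq)]) = 0.106 and log Q = −0.976.
Applying E = E° − (RT ln10/nF)·log Q gives +0.18 − (0.0694/2)(−0.976) = +0.214 V.

+0.214 V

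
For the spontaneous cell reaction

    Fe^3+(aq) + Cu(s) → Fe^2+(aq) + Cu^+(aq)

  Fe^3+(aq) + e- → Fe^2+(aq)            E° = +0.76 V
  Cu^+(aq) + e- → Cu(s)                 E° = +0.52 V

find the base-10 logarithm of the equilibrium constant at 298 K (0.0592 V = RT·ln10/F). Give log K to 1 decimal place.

log K = 4.1

The Fe³⁺/Fe²⁺ couple is reduced (cathode); E°cell = +0.76 − (+0.52) = +0.24 V with n = 1.
At equilibrium E = 0, so log K = nE°cell / 0.0592 = (1)(+0.24) / 0.0592 = 4.1.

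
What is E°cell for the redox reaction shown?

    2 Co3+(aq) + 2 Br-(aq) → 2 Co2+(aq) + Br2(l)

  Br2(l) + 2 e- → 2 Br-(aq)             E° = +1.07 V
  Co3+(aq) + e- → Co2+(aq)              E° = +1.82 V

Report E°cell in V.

Co3+(aq) gains electrons, so the Co³⁺/Co²⁺ couple is the cathode; the Br₂/Br⁻ couple is the anode.
E°cell = E°(cathode) − E°(anode) = +1.82 − (+1.07) = +0.75 V.
The positive value indicates the reaction is spontaneous as written.

+0.75 V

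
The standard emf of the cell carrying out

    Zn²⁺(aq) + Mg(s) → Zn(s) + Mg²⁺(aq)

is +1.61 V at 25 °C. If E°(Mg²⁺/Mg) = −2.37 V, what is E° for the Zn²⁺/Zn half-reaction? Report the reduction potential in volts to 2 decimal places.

In the reaction as written the Zn²⁺/Zn couple is reduced (cathode) and Mg²⁺/Mg is oxidized (anode), so E°cell = E°(Zn²⁺/Zn) − E°(Mg²⁺/Mg).
E°(Zn²⁺/Zn) = E°cell + E°(anode) = +1.61 + (−2.37) = −0.76 V.

−0.76 V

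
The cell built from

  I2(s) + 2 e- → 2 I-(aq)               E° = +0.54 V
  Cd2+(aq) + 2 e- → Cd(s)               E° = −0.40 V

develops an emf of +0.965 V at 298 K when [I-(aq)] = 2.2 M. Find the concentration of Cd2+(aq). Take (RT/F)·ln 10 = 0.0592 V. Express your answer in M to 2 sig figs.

0.030 M

The I₂/I⁻ couple has the larger reduction potential, so it is the cathode: E°cell = +0.54 − (−0.40) = +0.94 V and n = 2.
Rearranging E = E° − (0.0592/n)·log Q gives log Q = 2(+0.94 − (+0.965))/0.0592 = −0.845.
The balanced reaction is I2(s) + Cd(s) → 2 I-(aq) + Cd2+(aq), so Q = [I-(aq)]^2·[Cd2+(aq)].
Isolating [Cd2+(aq)] in Q = 10^{−0.845} yields log [Cd2+(aq)] = −1.530, i.e. 0.030 M.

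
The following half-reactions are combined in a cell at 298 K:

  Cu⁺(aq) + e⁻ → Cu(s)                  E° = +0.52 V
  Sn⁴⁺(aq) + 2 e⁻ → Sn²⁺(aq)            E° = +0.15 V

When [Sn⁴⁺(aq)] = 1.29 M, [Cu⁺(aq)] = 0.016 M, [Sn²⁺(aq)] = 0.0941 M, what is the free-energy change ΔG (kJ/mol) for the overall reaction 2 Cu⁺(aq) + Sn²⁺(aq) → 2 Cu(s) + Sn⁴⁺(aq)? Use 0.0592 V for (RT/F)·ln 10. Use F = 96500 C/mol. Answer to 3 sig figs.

−44.4 kJ/mol

With Cu⁺/Cu reduced at the cathode, E°cell = +0.52 − (+0.15) = +0.37 V and n = 2.
Q = [Sn⁴⁺(aq)] / ([Cu⁺(aq)]^2·[Sn²⁺(aq)]) = 5.36×10^4, so log Q = 4.729 and E = +0.37 − (0.0592/2)(4.729) = +0.2300 V.
Then ΔG = −nFE = −2 × 96500 × +0.2300 J/mol = −44.4 kJ/mol.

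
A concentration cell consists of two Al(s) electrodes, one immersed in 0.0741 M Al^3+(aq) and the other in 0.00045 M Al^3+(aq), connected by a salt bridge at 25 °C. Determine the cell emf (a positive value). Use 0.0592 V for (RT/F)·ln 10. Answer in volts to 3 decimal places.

0.044 V

For a concentration cell E°cell = 0, since both electrodes use the same couple.
The compartment with the higher Al^3+(aq) concentration (0.0741 M) acts as the cathode; ions are reduced there and produced at the dilute (0.00045 M) anode.
With n = 3, Ecell = −(0.0592/3)·log([dilute]/[conc]) = −(0.0592/3)·log(0.00045/0.0741) = +0.044 V.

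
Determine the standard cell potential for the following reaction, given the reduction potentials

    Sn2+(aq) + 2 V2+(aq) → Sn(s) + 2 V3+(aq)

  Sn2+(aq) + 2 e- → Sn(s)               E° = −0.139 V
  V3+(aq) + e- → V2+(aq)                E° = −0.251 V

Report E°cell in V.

Sn2+(aq) gains electrons, so the Sn²⁺/Sn couple is the cathode; the V³⁺/V²⁺ couple is the anode.
E°cell = E°(cathode) − E°(anode) = −0.139 − (−0.251) = +0.112 V.

+0.112 V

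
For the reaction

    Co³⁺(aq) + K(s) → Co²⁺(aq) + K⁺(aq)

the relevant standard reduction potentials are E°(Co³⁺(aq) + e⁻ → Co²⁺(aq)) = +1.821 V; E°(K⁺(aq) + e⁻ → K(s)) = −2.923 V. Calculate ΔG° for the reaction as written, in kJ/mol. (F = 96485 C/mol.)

−458 kJ/mol

In the reaction as written Co³⁺(aq) is reduced, so the Co³⁺/Co²⁺ couple is the cathode and K⁺/K is the anode.
E°cell = +1.821 − (−2.923) = +4.744 V; balancing electrons gives n = 1.
ΔG° = −nFE°cell = −(1)(96485)(+4.744) J/mol = −458 kJ/mol.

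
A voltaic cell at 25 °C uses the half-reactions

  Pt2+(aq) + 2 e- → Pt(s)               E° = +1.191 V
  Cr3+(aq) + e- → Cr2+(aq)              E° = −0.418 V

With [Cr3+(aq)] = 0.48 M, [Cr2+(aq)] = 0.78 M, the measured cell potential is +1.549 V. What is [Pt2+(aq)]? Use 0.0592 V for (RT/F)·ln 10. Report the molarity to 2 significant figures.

Pt²⁺/Pt is the cathode (higher E°); E°cell = +1.191 − (−0.418) = +1.609 V with n = 2.
Since E = E° − (0.0592/n)·log Q, log Q = n(E° − E)/0.0592 = 2.027.
Balancing electrons gives Pt2+(aq) + 2 Cr2+(aq) → Pt(s) + 2 Cr3+(aq); thus Q = [Cr3+(aq)]^2 / ([Pt2+(aq)]·[Cr2+(aq)]^2).
Solving for the unknown gives log [Pt2+(aq)] = −2.449, so [Pt2+(aq)] ≈ 0.0036 M.

0.0036 M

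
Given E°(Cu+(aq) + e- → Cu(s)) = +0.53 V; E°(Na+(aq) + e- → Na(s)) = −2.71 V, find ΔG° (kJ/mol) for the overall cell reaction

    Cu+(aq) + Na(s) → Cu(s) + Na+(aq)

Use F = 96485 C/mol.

−313 kJ/mol

In the reaction as written Cu+(aq) is reduced, so the Cu⁺/Cu couple is the cathode and Na⁺/Na is the anode.
E°cell = +0.53 − (−2.71) = +3.24 V; balancing electrons gives n = 1.
ΔG° = −nFE°cell = −(1)(96485)(+3.24) J/mol = −313 kJ/mol.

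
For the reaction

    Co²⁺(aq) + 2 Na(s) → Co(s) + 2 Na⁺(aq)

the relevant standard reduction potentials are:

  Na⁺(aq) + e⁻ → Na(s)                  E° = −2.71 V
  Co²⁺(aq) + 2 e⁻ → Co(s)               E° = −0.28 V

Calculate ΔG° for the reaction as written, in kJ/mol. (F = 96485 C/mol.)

−469 kJ/mol

In the reaction as written Co²⁺(aq) is reduced, so the Co²⁺/Co couple is the cathode and Na⁺/Na is the anode.
E°cell = −0.28 − (−2.71) = +2.43 V; balancing electrons gives n = 2.
ΔG° = −nFE°cell = −(2)(96485)(+2.43) J/mol = −469 kJ/mol.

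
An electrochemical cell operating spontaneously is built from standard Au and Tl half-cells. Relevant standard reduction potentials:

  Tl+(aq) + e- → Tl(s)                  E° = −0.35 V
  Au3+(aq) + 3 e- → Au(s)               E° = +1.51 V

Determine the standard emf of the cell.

+1.86 V

Of the two couples in this cell, the one with the more positive reduction potential is reduced at the cathode: here that is Au³⁺/Au (+1.51 V); Tl⁺/Tl (−0.35 V) is the anode.
E°cell = E°(cathode) − E°(anode) = +1.51 − (−0.35) = +1.86 V.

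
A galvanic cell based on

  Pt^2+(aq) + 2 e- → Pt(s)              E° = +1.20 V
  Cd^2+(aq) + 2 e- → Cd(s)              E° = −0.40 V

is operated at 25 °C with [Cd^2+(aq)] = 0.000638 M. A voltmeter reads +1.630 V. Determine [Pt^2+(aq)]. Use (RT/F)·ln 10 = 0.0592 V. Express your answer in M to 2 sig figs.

Pt²⁺/Pt is the cathode (higher E°); E°cell = +1.20 − (−0.40) = +1.60 V with n = 2.
Rearranging E = E° − (0.0592/n)·log Q gives log Q = 2(+1.60 − (+1.630))/0.0592 = −1.014.
For Pt^2+(aq) + Cd(s) → Pt(s) + Cd^2+(aq), the reaction quotient is Q = [Cd^2+(aq)] / [Pt^2+(aq)].
Solving for the unknown gives log [Pt^2+(aq)] = −2.181, so [Pt^2+(aq)] ≈ 0.0066 M.

0.0066 M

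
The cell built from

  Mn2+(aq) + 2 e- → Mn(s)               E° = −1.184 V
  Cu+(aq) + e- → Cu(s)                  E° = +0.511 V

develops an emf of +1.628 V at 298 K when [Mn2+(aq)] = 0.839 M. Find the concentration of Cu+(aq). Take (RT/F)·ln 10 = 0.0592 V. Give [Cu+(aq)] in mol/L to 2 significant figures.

The Cu⁺/Cu couple has the larger reduction potential, so it is the cathode: E°cell = +0.511 − (−1.184) = +1.695 V and n = 2.
Rearranging E = E° − (0.0592/n)·log Q gives log Q = 2(+1.695 − (+1.628))/0.0592 = 2.264.
Balancing electrons gives 2 Cu+(aq) + Mn(s) → 2 Cu(s) + Mn2+(aq); thus Q = [Mn2+(aq)] / [Cu+(aq)]^2.
Solving for the unknown gives log [Cu+(aq)] = −1.170, so [Cu+(aq)] ≈ 0.068 M.

0.068 M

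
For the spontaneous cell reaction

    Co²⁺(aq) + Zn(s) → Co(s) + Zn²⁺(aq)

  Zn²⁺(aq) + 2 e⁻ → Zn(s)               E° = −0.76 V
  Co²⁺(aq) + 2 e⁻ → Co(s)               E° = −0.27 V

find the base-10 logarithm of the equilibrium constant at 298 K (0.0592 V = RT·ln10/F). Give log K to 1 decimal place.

The Co²⁺/Co couple is reduced (cathode); E°cell = −0.27 − (−0.76) = +0.49 V with n = 2.
At equilibrium E = 0, so log K = nE°cell / 0.0592 = (2)(+0.49) / 0.0592 = 16.6.

log K = 16.6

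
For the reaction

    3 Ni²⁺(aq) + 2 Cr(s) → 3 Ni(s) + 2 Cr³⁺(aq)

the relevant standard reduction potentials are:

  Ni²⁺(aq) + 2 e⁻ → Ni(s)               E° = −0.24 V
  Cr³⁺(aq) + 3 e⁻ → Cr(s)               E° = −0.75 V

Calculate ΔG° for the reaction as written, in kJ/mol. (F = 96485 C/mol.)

In the reaction as written Ni²⁺(aq) is reduced, so the Ni²⁺/Ni couple is the cathode and Cr³⁺/Cr is the anode.
E°cell = −0.24 − (−0.75) = +0.51 V; balancing electrons gives n = 6.
ΔG° = −nFE°cell = −(6)(96485)(+0.51) J/mol = −295 kJ/mol.

−295 kJ/mol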